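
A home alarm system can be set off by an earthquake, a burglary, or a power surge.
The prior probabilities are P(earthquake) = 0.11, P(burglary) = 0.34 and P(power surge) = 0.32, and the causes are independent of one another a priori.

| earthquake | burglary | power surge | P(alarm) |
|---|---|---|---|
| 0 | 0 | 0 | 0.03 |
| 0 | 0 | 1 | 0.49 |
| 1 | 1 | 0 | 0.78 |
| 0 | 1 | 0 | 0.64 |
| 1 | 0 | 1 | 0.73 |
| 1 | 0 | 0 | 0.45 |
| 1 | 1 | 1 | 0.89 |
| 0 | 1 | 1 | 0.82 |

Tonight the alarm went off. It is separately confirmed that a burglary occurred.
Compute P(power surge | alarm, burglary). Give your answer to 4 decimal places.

P(power surge | alarm, burglary) ≈ 0.3728

P(alarm | burglary) = 0.64·0.89·0.68 + 0.82·0.89·0.32 + 0.78·0.11·0.68 + 0.89·0.11·0.32 = 0.387328 + 0.233536 + 0.058344 + 0.031328 = 0.710536
The power surge-present share is 0.233536 + 0.031328 = 0.264864.
Hence the posterior is 0.264864/0.710536 ≈ 0.3728.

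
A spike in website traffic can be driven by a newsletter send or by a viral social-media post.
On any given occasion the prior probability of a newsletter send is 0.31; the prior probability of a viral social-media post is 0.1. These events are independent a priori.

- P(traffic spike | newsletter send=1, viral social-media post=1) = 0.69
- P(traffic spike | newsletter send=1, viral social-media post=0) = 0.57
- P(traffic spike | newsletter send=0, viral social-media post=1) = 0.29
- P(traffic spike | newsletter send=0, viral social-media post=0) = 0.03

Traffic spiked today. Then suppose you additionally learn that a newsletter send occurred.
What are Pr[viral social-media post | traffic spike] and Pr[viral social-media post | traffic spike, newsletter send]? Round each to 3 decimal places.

Pr[viral social-media post | traffic spike] ≈ 0.189; Pr[viral social-media post | traffic spike, newsletter send] ≈ 0.119

P(traffic spike) = 0.03*0.69*0.9 + 0.29*0.69*0.1 + 0.57*0.31*0.9 + 0.69*0.31*0.1 = 0.018630 + 0.020010 + 0.159030 + 0.021390 = 0.219060
Of this, 0.041400 comes from 0.020010 + 0.021390 (the viral social-media post=true cases).
Hence the posterior is 0.041400/0.219060 ≈ 0.189.

Now condition on the additional information:
P(traffic spike | newsletter send) = 0.57*0.9 + 0.69*0.1 = 0.513000 + 0.069000 = 0.582000
Of this, 0.069000 comes from 0.69*0.1 (the viral social-media post=true cases).
P(viral social-media post | traffic spike, newsletter send) = 0.069000 / 0.582000 ≈ 0.119
The drop from 0.189 to 0.119 is the explaining-away (discounting) effect.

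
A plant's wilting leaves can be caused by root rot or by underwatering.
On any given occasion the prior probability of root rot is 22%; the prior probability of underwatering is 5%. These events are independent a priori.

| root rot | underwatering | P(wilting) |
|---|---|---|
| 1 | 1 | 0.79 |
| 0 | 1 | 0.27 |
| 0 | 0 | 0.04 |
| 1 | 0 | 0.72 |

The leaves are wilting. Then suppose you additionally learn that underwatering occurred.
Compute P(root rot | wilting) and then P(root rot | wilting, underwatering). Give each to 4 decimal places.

Sum P(wilting|·) weighted by the priors over the 4 (root rot, underwatering) configurations:
  P(wilting) = 0.04*0.78*0.95 + 0.27*0.78*0.05 + 0.72*0.22*0.95 + 0.79*0.22*0.05
        = 0.029640 + 0.010530 + 0.150480 + 0.008690 = 0.199340
The terms with root rot present sum to 0.159170, so
  P(root rot | wilting) = 0.159170 / 0.199340 ≈ 0.7985

With the extra evidence:
P(wilting | underwatering) = 0.27·0.78 + 0.79·0.22 = 0.210600 + 0.173800 = 0.384400
Restricting to configurations with root rot present: 0.79·0.22 = 0.173800.
Hence the posterior is 0.173800/0.384400 ≈ 0.4521.
The drop from 0.7985 to 0.4521 is the explaining-away (discounting) effect.

P(root rot | wilting) ≈ 0.7985; P(root rot | wilting, underwatering) ≈ 0.4521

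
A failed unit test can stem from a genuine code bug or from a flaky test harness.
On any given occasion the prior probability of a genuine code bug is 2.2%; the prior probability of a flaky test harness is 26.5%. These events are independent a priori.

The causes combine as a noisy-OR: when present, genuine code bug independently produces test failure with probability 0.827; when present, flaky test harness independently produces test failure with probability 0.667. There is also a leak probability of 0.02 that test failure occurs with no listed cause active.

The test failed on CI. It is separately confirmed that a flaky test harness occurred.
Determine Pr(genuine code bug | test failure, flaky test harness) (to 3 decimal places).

Under noisy-OR, P(test failure | causes) = 1 − (1−0.02)·∏(1−qᵢ) over the active causes.
Enumerate both values of genuine code bug and weight by the priors:
  P(test failure | flaky test harness) = 0.67366*0.978 + 0.943543*0.022
        = 0.658839 + 0.020758 = 0.679597
Keeping only the genuine code bug-present terms gives 0.020758, so
  P(genuine code bug | test failure, flaky test harness) = 0.020758 / 0.679597 ≈ 0.031

Pr(genuine code bug | test failure, flaky test harness) ≈ 0.031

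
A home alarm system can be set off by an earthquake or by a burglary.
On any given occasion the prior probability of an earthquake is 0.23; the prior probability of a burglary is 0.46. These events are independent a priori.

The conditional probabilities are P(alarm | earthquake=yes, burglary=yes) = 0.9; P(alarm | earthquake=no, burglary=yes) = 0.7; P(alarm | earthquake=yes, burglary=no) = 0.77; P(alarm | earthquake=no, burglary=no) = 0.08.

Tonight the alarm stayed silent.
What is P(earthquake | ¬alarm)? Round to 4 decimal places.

For the numerator, keep only earthquake=true terms: 0.028566 + 0.010580 = 0.039146
Denominator P(¬alarm): 0.92×0.77×0.54 + 0.3×0.77×0.46 + 0.23×0.23×0.54 + 0.1×0.23×0.46 = 0.527942
P(earthquake | ¬alarm) = 0.039146/0.527942 ≈ 0.0741

P(earthquake | ¬alarm) ≈ 0.0741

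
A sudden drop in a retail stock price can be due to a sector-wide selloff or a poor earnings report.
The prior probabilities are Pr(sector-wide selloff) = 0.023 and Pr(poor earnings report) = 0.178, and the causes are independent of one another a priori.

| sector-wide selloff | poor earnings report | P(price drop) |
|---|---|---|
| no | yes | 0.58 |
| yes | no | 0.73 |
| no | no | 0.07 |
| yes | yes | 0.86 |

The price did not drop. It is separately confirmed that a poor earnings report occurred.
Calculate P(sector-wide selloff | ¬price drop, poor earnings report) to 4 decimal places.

P(sector-wide selloff | ¬price drop, poor earnings report) ≈ 0.0078

Sum P(¬price drop|·) weighted by the priors over both values of sector-wide selloff:
  P(¬price drop | poor earnings report) = 0.42·0.977 + 0.14·0.023
        = 0.410340 + 0.003220 = 0.413560
Configurations with sector-wide selloff contribute 0.003220, so
  P(sector-wide selloff | ¬price drop, poor earnings report) = 0.003220 / 0.413560 ≈ 0.0078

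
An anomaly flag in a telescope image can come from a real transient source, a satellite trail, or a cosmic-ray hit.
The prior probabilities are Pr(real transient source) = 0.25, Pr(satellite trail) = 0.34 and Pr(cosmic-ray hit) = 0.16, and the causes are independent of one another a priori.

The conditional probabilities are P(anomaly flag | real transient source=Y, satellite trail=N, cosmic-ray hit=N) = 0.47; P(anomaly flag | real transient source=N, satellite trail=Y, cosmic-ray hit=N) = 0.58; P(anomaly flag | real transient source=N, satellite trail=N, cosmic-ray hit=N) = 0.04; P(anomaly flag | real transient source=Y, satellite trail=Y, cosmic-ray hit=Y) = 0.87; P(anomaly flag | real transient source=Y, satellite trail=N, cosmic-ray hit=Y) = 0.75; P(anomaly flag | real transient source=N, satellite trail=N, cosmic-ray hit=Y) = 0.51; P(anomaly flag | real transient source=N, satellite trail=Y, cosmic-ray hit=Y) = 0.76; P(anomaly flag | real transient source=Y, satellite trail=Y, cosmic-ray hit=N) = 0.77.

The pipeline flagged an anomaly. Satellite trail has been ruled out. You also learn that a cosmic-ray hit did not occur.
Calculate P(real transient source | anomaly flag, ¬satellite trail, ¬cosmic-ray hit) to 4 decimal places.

P(real transient source | anomaly flag, ¬satellite trail, ¬cosmic-ray hit) ≈ 0.7966

Weight on real transient source=true, given the evidence: 0.47·0.25 = 0.117500
Denominator P(anomaly flag | ¬satellite trail, ¬cosmic-ray hit): 0.04·0.75 + 0.47·0.25 = 0.147500
P(real transient source | anomaly flag, ¬satellite trail, ¬cosmic-ray hit) = 0.117500/0.147500 ≈ 0.7966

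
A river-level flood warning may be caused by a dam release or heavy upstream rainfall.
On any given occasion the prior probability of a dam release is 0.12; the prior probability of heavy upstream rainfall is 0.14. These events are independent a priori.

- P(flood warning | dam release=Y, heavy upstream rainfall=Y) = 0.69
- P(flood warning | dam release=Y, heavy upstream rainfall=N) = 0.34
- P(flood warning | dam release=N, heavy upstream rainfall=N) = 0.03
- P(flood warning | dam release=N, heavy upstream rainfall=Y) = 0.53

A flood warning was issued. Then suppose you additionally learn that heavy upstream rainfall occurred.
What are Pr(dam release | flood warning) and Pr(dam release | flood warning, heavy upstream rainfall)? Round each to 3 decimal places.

Pr(dam release | flood warning) ≈ 0.347; Pr(dam release | flood warning, heavy upstream rainfall) ≈ 0.151

For the numerator, keep only dam release=true terms: 0.035088 + 0.011592 = 0.046680
The normalizing constant is 0.03·0.88·0.86 + 0.53·0.88·0.14 + 0.34·0.12·0.86 + 0.69·0.12·0.14 = 0.134680
Posterior = 0.046680 / 0.134680 ≈ 0.347

With the extra evidence:
Numerator (weight on configurations with dam release): 0.69·0.12 = 0.082800
Normalizer over all consistent configurations: 0.53·0.88 + 0.69·0.12 = 0.549200
Posterior = 0.082800 / 0.549200 ≈ 0.151
— heavy upstream rainfall explains away the evidence for dam release.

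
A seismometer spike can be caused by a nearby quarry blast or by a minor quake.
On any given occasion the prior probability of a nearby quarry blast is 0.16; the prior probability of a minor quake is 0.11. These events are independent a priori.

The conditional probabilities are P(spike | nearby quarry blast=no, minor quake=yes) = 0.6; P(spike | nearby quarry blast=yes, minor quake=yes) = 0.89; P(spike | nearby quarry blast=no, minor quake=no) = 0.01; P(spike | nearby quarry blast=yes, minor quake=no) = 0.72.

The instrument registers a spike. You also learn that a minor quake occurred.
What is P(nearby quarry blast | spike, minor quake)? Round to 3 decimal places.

P(nearby quarry blast | spike, minor quake) ≈ 0.220

Weight on nearby quarry blast=true, given the evidence: 0.89*0.16 = 0.142400
Normalizer over all consistent configurations: 0.6*0.84 + 0.89*0.16 = 0.646400
Posterior = 0.142400 / 0.646400 ≈ 0.220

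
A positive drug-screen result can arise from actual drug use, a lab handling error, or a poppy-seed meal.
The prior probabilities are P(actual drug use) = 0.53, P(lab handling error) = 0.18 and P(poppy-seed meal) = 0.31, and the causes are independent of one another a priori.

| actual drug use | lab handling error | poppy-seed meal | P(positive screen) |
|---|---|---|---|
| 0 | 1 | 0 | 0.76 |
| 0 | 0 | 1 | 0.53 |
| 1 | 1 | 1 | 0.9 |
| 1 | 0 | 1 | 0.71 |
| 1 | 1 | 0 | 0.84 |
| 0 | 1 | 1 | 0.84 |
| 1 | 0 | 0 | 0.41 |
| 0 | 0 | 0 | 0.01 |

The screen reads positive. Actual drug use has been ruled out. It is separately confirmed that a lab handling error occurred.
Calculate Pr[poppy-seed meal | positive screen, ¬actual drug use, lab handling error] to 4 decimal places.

Pr[poppy-seed meal | positive screen, ¬actual drug use, lab handling error] ≈ 0.3318

P(positive screen | ¬actual drug use, lab handling error) = 0.76×0.69 + 0.84×0.31 = 0.524400 + 0.260400 = 0.784800
The poppy-seed meal-present share is 0.84×0.31 = 0.260400.
Hence the posterior is 0.260400/0.784800 ≈ 0.3318.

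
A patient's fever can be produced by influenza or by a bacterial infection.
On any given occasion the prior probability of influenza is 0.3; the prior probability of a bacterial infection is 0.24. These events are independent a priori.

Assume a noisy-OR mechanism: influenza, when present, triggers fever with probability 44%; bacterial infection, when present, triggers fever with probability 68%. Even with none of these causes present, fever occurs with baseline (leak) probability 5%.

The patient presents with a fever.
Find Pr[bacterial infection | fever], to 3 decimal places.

Under noisy-OR, P(fever | causes) = 1 − (1−0.05)·∏(1−qᵢ) over the active causes.
P(fever) = 0.05*0.7*0.76 + 0.696*0.7*0.24 + 0.468*0.3*0.76 + 0.82976*0.3*0.24 = 0.026600 + 0.116928 + 0.106704 + 0.059743 = 0.309975
Restricting to configurations with bacterial infection present: 0.116928 + 0.059743 = 0.176671.
P(bacterial infection | fever) = 0.176671 / 0.309975 ≈ 0.570

Pr[bacterial infection | fever] ≈ 0.570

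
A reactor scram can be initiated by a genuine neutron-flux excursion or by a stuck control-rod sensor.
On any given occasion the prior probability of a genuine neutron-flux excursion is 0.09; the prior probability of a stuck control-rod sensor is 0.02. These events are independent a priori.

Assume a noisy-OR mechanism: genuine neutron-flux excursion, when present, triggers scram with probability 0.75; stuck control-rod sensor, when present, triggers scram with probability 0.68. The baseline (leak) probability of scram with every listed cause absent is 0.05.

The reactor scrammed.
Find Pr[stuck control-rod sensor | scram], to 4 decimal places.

Under noisy-OR, P(scram | causes) = 1 − (1−0.05)·∏(1−qᵢ) over the active causes.
P(scram) = 0.05·0.91·0.98 + 0.696·0.91·0.02 + 0.7625·0.09·0.98 + 0.924·0.09·0.02 = 0.044590 + 0.012667 + 0.067252 + 0.001663 = 0.126172
The stuck control-rod sensor-present share is 0.012667 + 0.001663 = 0.014330.
So P(stuck control-rod sensor | scram) = 0.014330/0.126172 ≈ 0.1136.

Pr[stuck control-rod sensor | scram] ≈ 0.1136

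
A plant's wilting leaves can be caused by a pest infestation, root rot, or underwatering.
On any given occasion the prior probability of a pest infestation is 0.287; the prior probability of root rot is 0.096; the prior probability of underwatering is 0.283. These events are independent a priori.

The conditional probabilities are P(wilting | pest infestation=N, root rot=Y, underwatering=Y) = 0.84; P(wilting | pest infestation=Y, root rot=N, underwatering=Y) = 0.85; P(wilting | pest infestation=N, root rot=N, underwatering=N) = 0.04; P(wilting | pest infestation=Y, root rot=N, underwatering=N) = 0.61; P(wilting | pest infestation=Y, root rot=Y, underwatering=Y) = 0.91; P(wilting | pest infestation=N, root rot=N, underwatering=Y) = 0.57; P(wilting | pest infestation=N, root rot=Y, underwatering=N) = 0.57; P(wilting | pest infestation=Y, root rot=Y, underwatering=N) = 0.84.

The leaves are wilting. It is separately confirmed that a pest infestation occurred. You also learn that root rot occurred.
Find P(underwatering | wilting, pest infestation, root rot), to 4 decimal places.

Sum P(wilting|·) weighted by the priors over both values of underwatering:
  P(wilting | pest infestation, root rot) = 0.84*0.717 + 0.91*0.283
        = 0.602280 + 0.257530 = 0.859810
Keeping only the underwatering-present terms gives 0.257530, so
  P(underwatering | wilting, pest infestation, root rot) = 0.257530 / 0.859810 ≈ 0.2995

P(underwatering | wilting, pest infestation, root rot) ≈ 0.2995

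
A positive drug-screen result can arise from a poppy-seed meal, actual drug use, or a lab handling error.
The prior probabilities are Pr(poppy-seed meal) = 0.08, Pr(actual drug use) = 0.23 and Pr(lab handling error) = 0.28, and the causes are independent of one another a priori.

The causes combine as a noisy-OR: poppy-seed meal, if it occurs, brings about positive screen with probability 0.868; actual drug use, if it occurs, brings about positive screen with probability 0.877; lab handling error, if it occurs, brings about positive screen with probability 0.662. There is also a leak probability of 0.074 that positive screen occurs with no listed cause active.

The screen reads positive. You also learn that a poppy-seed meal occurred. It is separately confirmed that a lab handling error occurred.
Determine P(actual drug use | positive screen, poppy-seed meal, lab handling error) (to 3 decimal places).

Under noisy-OR, P(positive screen | causes) = 1 − (1−0.074)·∏(1−qᵢ) over the active causes.
P(positive screen | poppy-seed meal, lab handling error) = 0.958686*0.77 + 0.994918*0.23 = 0.738188 + 0.228831 = 0.967019
Restricting to configurations with actual drug use present: 0.994918*0.23 = 0.228831.
P(actual drug use | positive screen, poppy-seed meal, lab handling error) = 0.228831 / 0.967019 ≈ 0.237

P(actual drug use | positive screen, poppy-seed meal, lab handling error) ≈ 0.237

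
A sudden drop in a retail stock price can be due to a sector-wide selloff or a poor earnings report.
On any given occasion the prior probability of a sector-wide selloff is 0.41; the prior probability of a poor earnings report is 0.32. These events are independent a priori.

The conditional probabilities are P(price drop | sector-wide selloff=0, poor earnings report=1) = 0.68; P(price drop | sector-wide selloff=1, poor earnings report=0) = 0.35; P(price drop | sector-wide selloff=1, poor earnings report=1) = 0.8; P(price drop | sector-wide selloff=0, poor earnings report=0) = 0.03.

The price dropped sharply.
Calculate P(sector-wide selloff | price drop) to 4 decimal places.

P(sector-wide selloff | price drop) ≈ 0.5906

Sum P(price drop|·) weighted by the priors over the 4 (sector-wide selloff, poor earnings report) configurations:
  P(price drop) = 0.03*0.59*0.68 + 0.68*0.59*0.32 + 0.35*0.41*0.68 + 0.8*0.41*0.32
        = 0.012036 + 0.128384 + 0.097580 + 0.104960 = 0.342960
Configurations with sector-wide selloff contribute 0.202540, so
  P(sector-wide selloff | price drop) = 0.202540 / 0.342960 ≈ 0.5906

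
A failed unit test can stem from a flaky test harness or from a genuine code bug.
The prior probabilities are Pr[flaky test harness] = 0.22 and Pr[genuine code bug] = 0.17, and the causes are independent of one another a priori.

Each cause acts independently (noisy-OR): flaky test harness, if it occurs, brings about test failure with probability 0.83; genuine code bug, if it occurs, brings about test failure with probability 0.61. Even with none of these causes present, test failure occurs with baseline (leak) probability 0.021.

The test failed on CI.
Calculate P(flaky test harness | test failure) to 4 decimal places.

Under noisy-OR, P(test failure | causes) = 1 − (1−0.021)·∏(1−qᵢ) over the active causes.
By total probability over the 4 (flaky test harness, genuine code bug) configurations:
  P(test failure) = 0.021×0.78×0.83 + 0.61819×0.78×0.17 + 0.83357×0.22×0.83 + 0.935092×0.22×0.17
        = 0.013595 + 0.081972 + 0.152210 + 0.034972 = 0.282749
The terms with flaky test harness present sum to 0.187182, so
  P(flaky test harness | test failure) = 0.187182 / 0.282749 ≈ 0.6620

P(flaky test harness | test failure) ≈ 0.6620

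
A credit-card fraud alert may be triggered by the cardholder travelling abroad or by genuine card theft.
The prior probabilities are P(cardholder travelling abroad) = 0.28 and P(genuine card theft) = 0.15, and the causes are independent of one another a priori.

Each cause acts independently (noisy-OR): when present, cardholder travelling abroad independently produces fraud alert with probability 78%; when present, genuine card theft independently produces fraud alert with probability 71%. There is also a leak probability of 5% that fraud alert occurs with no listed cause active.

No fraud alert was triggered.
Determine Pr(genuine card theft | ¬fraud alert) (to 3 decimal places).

Under noisy-OR, P(fraud alert | causes) = 1 − (1−0.05)·∏(1−qᵢ) over the active causes.
Sum P(¬fraud alert|·) weighted by the priors over the 4 (cardholder travelling abroad, genuine card theft) configurations:
  P(¬fraud alert) = 0.95·0.72·0.85 + 0.2755·0.72·0.15 + 0.209·0.28·0.85 + 0.06061·0.28·0.15
        = 0.581400 + 0.029754 + 0.049742 + 0.002546 = 0.663442
Configurations with genuine card theft contribute 0.032300, so
  P(genuine card theft | ¬fraud alert) = 0.032300 / 0.663442 ≈ 0.049

Pr(genuine card theft | ¬fraud alert) ≈ 0.049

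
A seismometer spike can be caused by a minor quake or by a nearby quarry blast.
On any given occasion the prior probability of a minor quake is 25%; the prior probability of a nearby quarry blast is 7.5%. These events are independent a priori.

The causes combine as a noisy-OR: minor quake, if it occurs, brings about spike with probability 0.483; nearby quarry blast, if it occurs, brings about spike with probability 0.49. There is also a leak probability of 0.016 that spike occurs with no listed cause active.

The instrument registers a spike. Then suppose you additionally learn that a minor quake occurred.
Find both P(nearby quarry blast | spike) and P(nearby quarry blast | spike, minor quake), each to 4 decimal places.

P(nearby quarry blast | spike) ≈ 0.2515; P(nearby quarry blast | spike, minor quake) ≈ 0.1089

Under noisy-OR, P(spike | causes) = 1 − (1−0.016)·∏(1−qᵢ) over the active causes.
P(spike) = 0.016×0.75×0.925 + 0.49816×0.75×0.075 + 0.491272×0.25×0.925 + 0.740549×0.25×0.075 = 0.011100 + 0.028022 + 0.113607 + 0.013885 = 0.166614
The nearby quarry blast-present share is 0.028022 + 0.013885 = 0.041907.
P(nearby quarry blast | spike) = 0.041907 / 0.166614 ≈ 0.2515

Now also conditioning on minor quake=true:
P(spike | minor quake) = 0.491272·0.925 + 0.740549·0.075 = 0.454427 + 0.055541 = 0.509968
Restricting to configurations with nearby quarry blast present: 0.740549·0.075 = 0.055541.
P(nearby quarry blast | spike, minor quake) = 0.055541 / 0.509968 ≈ 0.1089
— minor quake explains away the evidence for nearby quarry blast.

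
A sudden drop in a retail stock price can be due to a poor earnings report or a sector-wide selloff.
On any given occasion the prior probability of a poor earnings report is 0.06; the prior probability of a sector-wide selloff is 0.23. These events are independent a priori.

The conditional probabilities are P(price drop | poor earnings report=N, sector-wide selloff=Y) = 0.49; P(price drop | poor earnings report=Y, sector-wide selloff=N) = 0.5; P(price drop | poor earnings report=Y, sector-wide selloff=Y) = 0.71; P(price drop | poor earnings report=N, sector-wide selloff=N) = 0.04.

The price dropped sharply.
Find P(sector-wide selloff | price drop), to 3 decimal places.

P(sector-wide selloff | price drop) ≈ 0.690

Numerator (weight on configurations with sector-wide selloff): 0.105938 + 0.009798 = 0.115736
Denominator P(price drop): 0.04*0.94*0.77 + 0.49*0.94*0.23 + 0.5*0.06*0.77 + 0.71*0.06*0.23 = 0.167788
Posterior = 0.115736 / 0.167788 ≈ 0.690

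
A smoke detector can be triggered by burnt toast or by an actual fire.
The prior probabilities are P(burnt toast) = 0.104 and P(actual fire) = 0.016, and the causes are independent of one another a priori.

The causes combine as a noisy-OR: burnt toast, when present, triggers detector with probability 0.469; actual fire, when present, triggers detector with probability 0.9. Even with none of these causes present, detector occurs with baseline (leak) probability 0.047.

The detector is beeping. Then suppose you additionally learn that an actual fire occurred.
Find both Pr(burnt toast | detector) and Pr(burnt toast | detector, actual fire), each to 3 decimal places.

Under noisy-OR, P(detector | causes) = 1 − (1−0.047)·∏(1−qᵢ) over the active causes.
P(detector) = 0.047×0.896×0.984 + 0.9047×0.896×0.016 + 0.493957×0.104×0.984 + 0.949396×0.104×0.016 = 0.041438 + 0.012970 + 0.050550 + 0.001580 = 0.106538
Restricting to configurations with burnt toast present: 0.050550 + 0.001580 = 0.052130.
P(burnt toast | detector) = 0.052130 / 0.106538 ≈ 0.489

With the extra evidence:
P(detector | actual fire) = 0.9047*0.896 + 0.949396*0.104 = 0.810611 + 0.098737 = 0.909348
Of this, 0.098737 comes from 0.949396*0.104 (the burnt toast=true cases).
P(burnt toast | detector, actual fire) = 0.098737 / 0.909348 ≈ 0.109
Conditioning on actual fire lowers the posterior on burnt toast: the classic explaining-away effect in a common-effect structure.

Pr(burnt toast | detector) ≈ 0.489; Pr(burnt toast | detector, actual fire) ≈ 0.109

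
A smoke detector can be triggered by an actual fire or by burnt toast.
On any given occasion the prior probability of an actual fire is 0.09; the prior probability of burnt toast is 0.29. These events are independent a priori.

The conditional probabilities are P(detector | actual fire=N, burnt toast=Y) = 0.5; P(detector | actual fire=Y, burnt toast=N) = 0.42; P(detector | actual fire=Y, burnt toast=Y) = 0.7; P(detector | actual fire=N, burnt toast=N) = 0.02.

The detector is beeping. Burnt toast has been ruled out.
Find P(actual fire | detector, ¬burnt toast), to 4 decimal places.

Enumerate both values of actual fire and weight by the priors:
  P(detector | ¬burnt toast) = 0.02*0.91 + 0.42*0.09
        = 0.018200 + 0.037800 = 0.056000
The terms with actual fire present sum to 0.037800, so
  P(actual fire | detector, ¬burnt toast) = 0.037800 / 0.056000 ≈ 0.6750

P(actual fire | detector, ¬burnt toast) ≈ 0.6750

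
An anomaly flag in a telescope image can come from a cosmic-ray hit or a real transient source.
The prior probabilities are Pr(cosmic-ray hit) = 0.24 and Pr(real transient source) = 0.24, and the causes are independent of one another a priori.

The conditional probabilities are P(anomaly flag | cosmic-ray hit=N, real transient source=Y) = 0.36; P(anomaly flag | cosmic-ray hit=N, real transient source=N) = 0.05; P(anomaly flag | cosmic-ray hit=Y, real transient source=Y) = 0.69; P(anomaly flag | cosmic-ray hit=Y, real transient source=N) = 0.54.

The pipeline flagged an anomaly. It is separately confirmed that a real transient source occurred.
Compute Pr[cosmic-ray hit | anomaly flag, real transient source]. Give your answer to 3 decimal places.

Pr[cosmic-ray hit | anomaly flag, real transient source] ≈ 0.377

Enumerate both values of cosmic-ray hit and weight by the priors:
  P(anomaly flag | real transient source) = 0.36*0.76 + 0.69*0.24
        = 0.273600 + 0.165600 = 0.439200
Keeping only the cosmic-ray hit-present terms gives 0.165600, so
  P(cosmic-ray hit | anomaly flag, real transient source) = 0.165600 / 0.439200 ≈ 0.377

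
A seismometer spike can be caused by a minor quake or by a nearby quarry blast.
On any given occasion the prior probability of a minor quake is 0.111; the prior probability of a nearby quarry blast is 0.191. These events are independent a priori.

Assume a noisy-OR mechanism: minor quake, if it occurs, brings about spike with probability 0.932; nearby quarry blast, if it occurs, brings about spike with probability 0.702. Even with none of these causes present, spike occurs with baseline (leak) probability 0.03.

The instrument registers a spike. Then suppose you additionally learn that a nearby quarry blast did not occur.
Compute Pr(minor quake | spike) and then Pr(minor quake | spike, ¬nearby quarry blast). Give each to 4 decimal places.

Pr(minor quake | spike) ≈ 0.4238; Pr(minor quake | spike, ¬nearby quarry blast) ≈ 0.7954

Under noisy-OR, P(spike | causes) = 1 − (1−0.03)·∏(1−qᵢ) over the active causes.
P(spike) = 0.03·0.889·0.809 + 0.71094·0.889·0.191 + 0.93404·0.111·0.809 + 0.980344·0.111·0.191 = 0.021576 + 0.120717 + 0.083876 + 0.020784 = 0.246953
Of this, 0.104660 comes from 0.083876 + 0.020784 (the minor quake=true cases).
P(minor quake | spike) = 0.104660 / 0.246953 ≈ 0.4238

Now also conditioning on nearby quarry blast≠true:
P(spike | ¬nearby quarry blast) = 0.03*0.889 + 0.93404*0.111 = 0.026670 + 0.103678 = 0.130348
Of this, 0.103678 comes from 0.93404*0.111 (the minor quake=true cases).
So P(minor quake | spike, ¬nearby quarry blast) = 0.103678/0.130348 ≈ 0.7954.
With nearby quarry blast excluded, minor quake must carry more of the explanatory weight for the spike.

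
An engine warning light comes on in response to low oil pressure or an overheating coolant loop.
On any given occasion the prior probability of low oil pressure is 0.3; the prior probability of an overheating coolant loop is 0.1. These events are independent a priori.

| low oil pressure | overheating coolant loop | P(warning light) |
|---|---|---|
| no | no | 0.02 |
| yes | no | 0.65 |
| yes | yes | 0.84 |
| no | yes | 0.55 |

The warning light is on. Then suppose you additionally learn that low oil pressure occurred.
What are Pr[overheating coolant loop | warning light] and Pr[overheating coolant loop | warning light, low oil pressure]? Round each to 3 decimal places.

P(warning light) = 0.02*0.7*0.9 + 0.55*0.7*0.1 + 0.65*0.3*0.9 + 0.84*0.3*0.1 = 0.012600 + 0.038500 + 0.175500 + 0.025200 = 0.251800
Restricting to configurations with overheating coolant loop present: 0.038500 + 0.025200 = 0.063700.
So P(overheating coolant loop | warning light) = 0.063700/0.251800 ≈ 0.253.

With the extra evidence:
Weight on overheating coolant loop=true, given the evidence: 0.84·0.1 = 0.084000
Denominator P(warning light | low oil pressure): 0.65·0.9 + 0.84·0.1 = 0.669000
Posterior = 0.084000 / 0.669000 ≈ 0.126
The drop from 0.253 to 0.126 is the explaining-away (discounting) effect.

Pr[overheating coolant loop | warning light] ≈ 0.253; Pr[overheating coolant loop | warning light, low oil pressure] ≈ 0.126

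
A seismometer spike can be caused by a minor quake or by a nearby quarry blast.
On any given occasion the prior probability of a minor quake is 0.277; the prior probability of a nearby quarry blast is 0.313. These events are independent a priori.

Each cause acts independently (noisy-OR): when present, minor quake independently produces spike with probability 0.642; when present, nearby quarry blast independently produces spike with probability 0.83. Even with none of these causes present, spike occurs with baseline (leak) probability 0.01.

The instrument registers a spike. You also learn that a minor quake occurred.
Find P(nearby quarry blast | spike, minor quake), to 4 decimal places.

P(nearby quarry blast | spike, minor quake) ≈ 0.3988

Under noisy-OR, P(spike | causes) = 1 − (1−0.01)·∏(1−qᵢ) over the active causes.
Weight on nearby quarry blast=true, given the evidence: 0.939749×0.313 = 0.294141
Normalizer over all consistent configurations: 0.64558×0.687 + 0.939749×0.313 = 0.737654
Posterior = 0.294141 / 0.737654 ≈ 0.3988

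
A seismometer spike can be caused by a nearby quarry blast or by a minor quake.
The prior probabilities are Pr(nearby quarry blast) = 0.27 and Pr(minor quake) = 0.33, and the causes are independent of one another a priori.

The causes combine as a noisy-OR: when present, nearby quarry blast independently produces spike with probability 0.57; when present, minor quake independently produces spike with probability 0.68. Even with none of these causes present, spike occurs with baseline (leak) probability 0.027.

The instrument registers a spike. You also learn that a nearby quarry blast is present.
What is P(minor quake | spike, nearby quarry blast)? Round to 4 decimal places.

Under noisy-OR, P(spike | causes) = 1 − (1−0.027)·∏(1−qᵢ) over the active causes.
P(spike | nearby quarry blast) = 0.58161·0.67 + 0.866115·0.33 = 0.389679 + 0.285818 = 0.675497
Of this, 0.285818 comes from 0.866115·0.33 (the minor quake=true cases).
P(minor quake | spike, nearby quarry blast) = 0.285818 / 0.675497 ≈ 0.4231

P(minor quake | spike, nearby quarry blast) ≈ 0.4231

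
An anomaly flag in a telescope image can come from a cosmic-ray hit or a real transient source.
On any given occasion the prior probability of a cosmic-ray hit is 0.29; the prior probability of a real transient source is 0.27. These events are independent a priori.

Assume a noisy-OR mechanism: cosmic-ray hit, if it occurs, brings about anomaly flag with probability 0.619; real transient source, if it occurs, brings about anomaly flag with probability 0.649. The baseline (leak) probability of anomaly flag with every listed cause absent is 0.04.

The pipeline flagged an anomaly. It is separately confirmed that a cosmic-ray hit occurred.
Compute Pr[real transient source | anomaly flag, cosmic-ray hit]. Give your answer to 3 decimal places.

Under noisy-OR, P(anomaly flag | causes) = 1 − (1−0.04)·∏(1−qᵢ) over the active causes.
P(anomaly flag | cosmic-ray hit) = 0.63424·0.73 + 0.871618·0.27 = 0.462995 + 0.235337 = 0.698332
The real transient source-present share is 0.871618·0.27 = 0.235337.
Hence the posterior is 0.235337/0.698332 ≈ 0.337.

Pr[real transient source | anomaly flag, cosmic-ray hit] ≈ 0.337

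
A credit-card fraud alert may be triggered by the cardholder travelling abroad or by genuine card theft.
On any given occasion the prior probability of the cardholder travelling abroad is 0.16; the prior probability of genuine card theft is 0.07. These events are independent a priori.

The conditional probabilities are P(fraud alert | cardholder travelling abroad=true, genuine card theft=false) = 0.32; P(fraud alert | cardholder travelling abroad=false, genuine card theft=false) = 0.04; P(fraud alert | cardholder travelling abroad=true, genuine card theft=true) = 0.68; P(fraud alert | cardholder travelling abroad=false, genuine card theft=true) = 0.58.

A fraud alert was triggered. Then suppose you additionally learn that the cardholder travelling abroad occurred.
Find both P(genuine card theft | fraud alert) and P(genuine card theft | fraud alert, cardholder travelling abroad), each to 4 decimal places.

P(genuine card theft | fraud alert) ≈ 0.3460; P(genuine card theft | fraud alert, cardholder travelling abroad) ≈ 0.1379

By total probability over the 4 (cardholder travelling abroad, genuine card theft) configurations:
  P(fraud alert) = 0.04·0.84·0.93 + 0.58·0.84·0.07 + 0.32·0.16·0.93 + 0.68·0.16·0.07
        = 0.031248 + 0.034104 + 0.047616 + 0.007616 = 0.120584
Configurations with genuine card theft contribute 0.041720, so
  P(genuine card theft | fraud alert) = 0.041720 / 0.120584 ≈ 0.3460

Now also conditioning on cardholder travelling abroad=true:
By total probability over both values of genuine card theft:
  P(fraud alert | cardholder travelling abroad) = 0.32×0.93 + 0.68×0.07
        = 0.297600 + 0.047600 = 0.345200
Configurations with genuine card theft contribute 0.047600, so
  P(genuine card theft | fraud alert, cardholder travelling abroad) = 0.047600 / 0.345200 ≈ 0.1379
Conditioning on cardholder travelling abroad lowers the posterior on genuine card theft: the classic explaining-away effect in a common-effect structure.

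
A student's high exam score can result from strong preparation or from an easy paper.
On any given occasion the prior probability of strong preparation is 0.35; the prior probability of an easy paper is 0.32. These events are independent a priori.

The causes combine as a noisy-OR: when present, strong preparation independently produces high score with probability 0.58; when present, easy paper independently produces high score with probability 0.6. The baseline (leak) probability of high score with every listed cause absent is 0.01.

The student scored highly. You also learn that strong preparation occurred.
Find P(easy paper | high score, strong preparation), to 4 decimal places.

Under noisy-OR, P(high score | causes) = 1 − (1−0.01)·∏(1−qᵢ) over the active causes.
Numerator (weight on configurations with easy paper): 0.83368·0.32 = 0.266778
Normalizer over all consistent configurations: 0.5842·0.68 + 0.83368·0.32 = 0.664034
Posterior = 0.266778 / 0.664034 ≈ 0.4018

P(easy paper | high score, strong preparation) ≈ 0.4018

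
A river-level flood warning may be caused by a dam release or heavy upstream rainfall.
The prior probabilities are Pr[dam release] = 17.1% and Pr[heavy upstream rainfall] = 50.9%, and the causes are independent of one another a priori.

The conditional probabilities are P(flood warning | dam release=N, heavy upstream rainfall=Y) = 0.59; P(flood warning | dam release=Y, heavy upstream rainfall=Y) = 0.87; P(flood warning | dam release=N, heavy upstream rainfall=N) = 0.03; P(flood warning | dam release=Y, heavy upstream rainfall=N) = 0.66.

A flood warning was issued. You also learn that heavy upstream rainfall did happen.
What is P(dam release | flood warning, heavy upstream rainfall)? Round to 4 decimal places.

By total probability over both values of dam release:
  P(flood warning | heavy upstream rainfall) = 0.59*0.829 + 0.87*0.171
        = 0.489110 + 0.148770 = 0.637880
Configurations with dam release contribute 0.148770, so
  P(dam release | flood warning, heavy upstream rainfall) = 0.148770 / 0.637880 ≈ 0.2332

P(dam release | flood warning, heavy upstream rainfall) ≈ 0.2332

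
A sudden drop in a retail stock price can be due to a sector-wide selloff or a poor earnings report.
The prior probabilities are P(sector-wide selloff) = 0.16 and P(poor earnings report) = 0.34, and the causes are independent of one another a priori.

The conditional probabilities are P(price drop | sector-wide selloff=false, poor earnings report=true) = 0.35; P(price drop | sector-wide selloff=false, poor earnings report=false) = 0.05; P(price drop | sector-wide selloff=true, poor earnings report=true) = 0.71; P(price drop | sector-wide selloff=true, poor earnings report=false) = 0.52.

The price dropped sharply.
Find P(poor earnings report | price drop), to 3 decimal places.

P(price drop) = 0.05*0.84*0.66 + 0.35*0.84*0.34 + 0.52*0.16*0.66 + 0.71*0.16*0.34 = 0.027720 + 0.099960 + 0.054912 + 0.038624 = 0.221216
The poor earnings report-present share is 0.099960 + 0.038624 = 0.138584.
So P(poor earnings report | price drop) = 0.138584/0.221216 ≈ 0.626.

P(poor earnings report | price drop) ≈ 0.626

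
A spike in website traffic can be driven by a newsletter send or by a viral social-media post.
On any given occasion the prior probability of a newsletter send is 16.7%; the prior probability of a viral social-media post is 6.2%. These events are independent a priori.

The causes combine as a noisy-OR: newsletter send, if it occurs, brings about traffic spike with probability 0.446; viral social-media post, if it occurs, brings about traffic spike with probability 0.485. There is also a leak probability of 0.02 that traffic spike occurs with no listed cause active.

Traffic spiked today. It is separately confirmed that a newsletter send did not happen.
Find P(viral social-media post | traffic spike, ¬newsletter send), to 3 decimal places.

Under noisy-OR, P(traffic spike | causes) = 1 − (1−0.02)·∏(1−qᵢ) over the active causes.
By total probability over both values of viral social-media post:
  P(traffic spike | ¬newsletter send) = 0.02·0.938 + 0.4953·0.062
        = 0.018760 + 0.030709 = 0.049469
Keeping only the viral social-media post-present terms gives 0.030709, so
  P(viral social-media post | traffic spike, ¬newsletter send) = 0.030709 / 0.049469 ≈ 0.621

P(viral social-media post | traffic spike, ¬newsletter send) ≈ 0.621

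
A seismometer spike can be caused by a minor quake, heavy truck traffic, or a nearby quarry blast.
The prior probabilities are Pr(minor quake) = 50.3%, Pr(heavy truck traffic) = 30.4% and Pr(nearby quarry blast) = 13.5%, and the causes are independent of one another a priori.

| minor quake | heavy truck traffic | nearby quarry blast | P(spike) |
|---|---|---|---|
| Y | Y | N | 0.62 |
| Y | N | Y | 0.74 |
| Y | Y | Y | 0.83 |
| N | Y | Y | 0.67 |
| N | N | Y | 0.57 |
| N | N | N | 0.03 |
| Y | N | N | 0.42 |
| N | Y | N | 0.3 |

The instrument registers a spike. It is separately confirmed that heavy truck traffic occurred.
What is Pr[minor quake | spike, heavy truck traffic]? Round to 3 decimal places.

Pr[minor quake | spike, heavy truck traffic] ≈ 0.652

Sum P(spike|·) weighted by the priors over the 4 (minor quake, nearby quarry blast) configurations:
  P(spike | heavy truck traffic) = 0.3*0.497*0.865 + 0.67*0.497*0.135 + 0.62*0.503*0.865 + 0.83*0.503*0.135
        = 0.128971 + 0.044954 + 0.269759 + 0.056361 = 0.500045
The terms with minor quake present sum to 0.326120, so
  P(minor quake | spike, heavy truck traffic) = 0.326120 / 0.500045 ≈ 0.652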